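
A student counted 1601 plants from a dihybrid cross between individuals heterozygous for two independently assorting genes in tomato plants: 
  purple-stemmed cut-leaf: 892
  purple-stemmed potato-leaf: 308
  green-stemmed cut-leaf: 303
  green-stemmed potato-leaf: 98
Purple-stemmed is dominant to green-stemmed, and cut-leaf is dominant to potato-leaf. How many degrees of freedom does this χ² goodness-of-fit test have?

3

A dihybrid F₂ with independent assortment and complete dominance at both loci gives a 9:3:3:1 phenotypic ratio.
A goodness-of-fit test with 4 phenotype classes has df = 4 − 1 = 3.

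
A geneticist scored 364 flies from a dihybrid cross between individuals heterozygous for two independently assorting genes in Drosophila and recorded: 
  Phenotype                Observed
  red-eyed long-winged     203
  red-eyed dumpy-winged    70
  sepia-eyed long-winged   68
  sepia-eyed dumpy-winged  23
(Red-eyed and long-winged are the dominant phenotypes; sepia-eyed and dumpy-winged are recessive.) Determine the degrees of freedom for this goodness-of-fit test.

A dihybrid F₂ with independent assortment and complete dominance at both loci gives a 9:3:3:1 phenotypic ratio.
A goodness-of-fit test with 4 phenotype classes has df = 4 − 1 = 3.

3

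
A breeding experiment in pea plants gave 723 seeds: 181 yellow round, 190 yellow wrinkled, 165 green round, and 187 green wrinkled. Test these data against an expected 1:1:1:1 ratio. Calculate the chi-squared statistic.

Under the 1:1:1:1 hypothesis (Σ ratio = 4, N = 723):
  yellow round: 723 × 1/4 = 180.75
  yellow wrinkled: 723 × 1/4 = 180.75
  green round: 723 × 1/4 = 180.75
  green wrinkled: 723 × 1/4 = 180.75
χ² = Σ (O − E)² / E
  yellow round: (181 − 180.75)² / 180.75 = 0.0003
  yellow wrinkled: (190 − 180.75)² / 180.75 = 0.4734
  green round: (165 − 180.75)² / 180.75 = 1.3724
  green wrinkled: (187 − 180.75)² / 180.75 = 0.2161
χ² = 0.0003 + 0.4734 + 1.3724 + 0.2161 = 2.0622 ≈ 2.062

2.062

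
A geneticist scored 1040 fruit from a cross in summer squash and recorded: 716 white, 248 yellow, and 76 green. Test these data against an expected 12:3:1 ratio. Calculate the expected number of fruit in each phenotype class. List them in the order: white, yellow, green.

Total ratio parts = 16. Expected numbers out of 1040:
  white: 1040 × 12/16 = 780
  yellow: 1040 × 3/16 = 195
  green: 1040 × 1/16 = 65

780, 195, 65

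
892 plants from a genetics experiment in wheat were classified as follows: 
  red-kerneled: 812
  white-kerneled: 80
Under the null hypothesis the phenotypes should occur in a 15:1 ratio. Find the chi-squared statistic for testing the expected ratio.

Under the 15:1 hypothesis (Σ ratio = 16, N = 892):
  red-kerneled: 892 × 15/16 = 836.25
  white-kerneled: 892 × 1/16 = 55.75
χ² = Σ (O − E)² / E
  red-kerneled: (812 − 836.25)² / 836.25 = 0.7032
  white-kerneled: (80 − 55.75)² / 55.75 = 10.5482
χ² = 0.7032 + 10.5482 = 11.2514 ≈ 11.251

11.251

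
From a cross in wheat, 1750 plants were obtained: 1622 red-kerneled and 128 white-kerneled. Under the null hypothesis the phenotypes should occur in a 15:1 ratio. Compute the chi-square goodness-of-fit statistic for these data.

3.383

Expected counts for N = 1750 under a 15:1 ratio (total parts = 16):
  red-kerneled: 1750 × 15/16 = 1640.625
  white-kerneled: 1750 × 1/16 = 109.375
χ² = Σ (O − E)² / E
  red-kerneled: (1622 − 1640.625)² / 1640.625 = 0.2114
  white-kerneled: (128 − 109.375)² / 109.375 = 3.1716
χ² = 0.2114 + 3.1716 = 3.383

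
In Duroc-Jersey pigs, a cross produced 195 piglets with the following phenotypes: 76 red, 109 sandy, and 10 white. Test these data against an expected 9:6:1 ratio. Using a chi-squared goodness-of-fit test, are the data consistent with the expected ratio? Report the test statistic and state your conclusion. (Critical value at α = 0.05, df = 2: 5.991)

28.339; not consistent

Under the 9:6:1 hypothesis (Σ ratio = 16, N = 195):
  red: 195 × 9/16 = 109.6875
  sandy: 195 × 6/16 = 73.125
  white: 195 × 1/16 = 12.1875
χ² = Σ (O − E)² / E
  red: (76 − 109.6875)² / 109.6875 = 10.3462
  sandy: (109 − 73.125)² / 73.125 = 17.6002
  white: (10 − 12.1875)² / 12.1875 = 0.3926
χ² = 10.3462 + 17.6002 + 0.3926 = 28.339
Degrees of freedom = 3 − 1 = 2; critical value at α = 0.05 is 5.991.
Since 28.339 > 5.991, we reject the null hypothesis — the data do not fit the 9:6:1 ratio.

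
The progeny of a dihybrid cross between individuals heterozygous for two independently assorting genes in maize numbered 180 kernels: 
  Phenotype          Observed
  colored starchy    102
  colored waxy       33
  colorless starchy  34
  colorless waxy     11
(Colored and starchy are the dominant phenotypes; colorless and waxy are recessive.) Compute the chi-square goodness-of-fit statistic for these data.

A dihybrid F₂ with independent assortment and complete dominance at both loci gives a 9:3:3:1 phenotypic ratio.
Under the 9:3:3:1 hypothesis (Σ ratio = 16, N = 180):
  colored starchy: 180 × 9/16 = 101.25
  colored waxy: 180 × 3/16 = 33.75
  colorless starchy: 180 × 3/16 = 33.75
  colorless waxy: 180 × 1/16 = 11.25
χ² = Σ (O − E)² / E
  colored starchy: (102 − 101.25)² / 101.25 = 0.0056
  colored waxy: (33 − 33.75)² / 33.75 = 0.0167
  colorless starchy: (34 − 33.75)² / 33.75 = 0.0019
  colorless waxy: (11 − 11.25)² / 11.25 = 0.0056
χ² = 0.0056 + 0.0167 + 0.0019 + 0.0056 = 0.0298 ≈ 0.030

0.030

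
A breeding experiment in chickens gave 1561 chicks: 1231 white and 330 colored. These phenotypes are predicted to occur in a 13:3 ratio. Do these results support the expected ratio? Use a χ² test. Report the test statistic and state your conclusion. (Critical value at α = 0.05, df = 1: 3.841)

Under the 13:3 hypothesis (Σ ratio = 16, N = 1561):
  white: 1561 × 13/16 = 1268.3125
  colored: 1561 × 3/16 = 292.6875
χ² = Σ (O − E)² / E
  white: (1231 − 1268.3125)² / 1268.3125 = 1.0977
  colored: (330 − 292.6875)² / 292.6875 = 4.7567
χ² = 1.0977 + 4.7567 = 5.8544 ≈ 5.854
Degrees of freedom = 2 − 1 = 1; critical value at α = 0.05 is 3.841.
Since 5.854 > 3.841, we reject the null hypothesis — the data do not fit the 13:3 ratio.

5.854; not consistent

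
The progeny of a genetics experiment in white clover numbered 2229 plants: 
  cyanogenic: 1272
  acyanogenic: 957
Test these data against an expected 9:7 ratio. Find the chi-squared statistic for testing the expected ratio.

0.603

Expected counts for N = 2229 under a 9:7 ratio (total parts = 16):
  cyanogenic: 2229 × 9/16 = 1253.8125
  acyanogenic: 2229 × 7/16 = 975.1875
χ² = Σ (O − E)² / E
  cyanogenic: (1272 − 1253.8125)² / 1253.8125 = 0.2638
  acyanogenic: (957 − 975.1875)² / 975.1875 = 0.3392
χ² = 0.2638 + 0.3392 = 0.603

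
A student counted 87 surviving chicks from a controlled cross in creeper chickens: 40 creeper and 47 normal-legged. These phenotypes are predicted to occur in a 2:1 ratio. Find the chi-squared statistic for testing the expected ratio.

Total ratio parts = 3. Expected numbers out of 87:
  creeper: 87 × 2/3 = 58
  normal-legged: 87 × 1/3 = 29
χ² = Σ (O − E)² / E
  creeper: (40 − 58)² / 58 = 5.5862
  normal-legged: (47 − 29)² / 29 = 11.1724
χ² = 5.5862 + 11.1724 = 16.7586 ≈ 16.759

16.759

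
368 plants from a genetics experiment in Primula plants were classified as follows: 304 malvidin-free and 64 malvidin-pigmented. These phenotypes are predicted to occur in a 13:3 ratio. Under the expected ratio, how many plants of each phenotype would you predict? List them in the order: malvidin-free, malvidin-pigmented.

299, 69

Total ratio parts = 16. Expected numbers out of 368:
  malvidin-free: 368 × 13/16 = 299
  malvidin-pigmented: 368 × 3/16 = 69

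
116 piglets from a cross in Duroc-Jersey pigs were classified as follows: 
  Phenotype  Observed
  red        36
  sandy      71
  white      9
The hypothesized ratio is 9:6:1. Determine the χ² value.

30.920

Expected counts for N = 116 under a 9:6:1 ratio (total parts = 16):
  red: 116 × 9/16 = 65.25
  sandy: 116 × 6/16 = 43.5
  white: 116 × 1/16 = 7.25
χ² = Σ (O − E)² / E
  red: (36 − 65.25)² / 65.25 = 13.1121
  sandy: (71 − 43.5)² / 43.5 = 17.3851
  white: (9 − 7.25)² / 7.25 = 0.4224
χ² = 13.1121 + 17.3851 + 0.4224 = 30.9196 ≈ 30.920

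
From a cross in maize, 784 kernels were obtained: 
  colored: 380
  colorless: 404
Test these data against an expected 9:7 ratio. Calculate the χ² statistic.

Under the 9:7 hypothesis (Σ ratio = 16, N = 784):
  colored: 784 × 9/16 = 441
  colorless: 784 × 7/16 = 343
χ² = Σ (O − E)² / E
  colored: (380 − 441)² / 441 = 8.4376
  colorless: (404 − 343)² / 343 = 10.8484
χ² = 8.4376 + 10.8484 = 19.286

19.286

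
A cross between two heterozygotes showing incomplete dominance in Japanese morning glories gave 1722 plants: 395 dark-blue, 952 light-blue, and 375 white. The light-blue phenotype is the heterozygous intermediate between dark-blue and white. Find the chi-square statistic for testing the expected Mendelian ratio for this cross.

With incomplete dominance, a heterozygote × heterozygote cross gives a 1:2:1 phenotypic ratio.
Under the 1:2:1 hypothesis (Σ ratio = 4, N = 1722):
  dark-blue: 1722 × 1/4 = 430.5
  light-blue: 1722 × 2/4 = 861
  white: 1722 × 1/4 = 430.5
χ² = Σ (O − E)² / E
  dark-blue: (395 − 430.5)² / 430.5 = 2.9274
  light-blue: (952 − 861)² / 861 = 9.6179
  white: (375 − 430.5)² / 430.5 = 7.1551
χ² = 2.9274 + 9.6179 + 7.1551 = 19.7004 ≈ 19.700

19.700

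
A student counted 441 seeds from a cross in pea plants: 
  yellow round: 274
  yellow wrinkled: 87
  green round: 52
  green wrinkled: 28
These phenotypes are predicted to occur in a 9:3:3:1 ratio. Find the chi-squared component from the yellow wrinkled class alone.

Under the 9:3:3:1 hypothesis (Σ ratio = 16, N = 441):
  yellow round: 441 × 9/16 = 248.0625
  yellow wrinkled: 441 × 3/16 = 82.6875
  green round: 441 × 3/16 = 82.6875
  green wrinkled: 441 × 1/16 = 27.5625
Contribution of yellow wrinkled: (87 − 82.6875)² / 82.6875 = 0.2249

0.225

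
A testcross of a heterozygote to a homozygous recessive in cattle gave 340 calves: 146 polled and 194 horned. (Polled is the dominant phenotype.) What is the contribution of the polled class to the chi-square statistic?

A testcross of a heterozygote (Aa × aa) gives a 1:1 phenotypic ratio.
Total ratio parts = 2. Expected numbers out of 340:
  polled: 340 × 1/2 = 170
  horned: 340 × 1/2 = 170
Contribution of polled: (146 − 170)² / 170 = 3.3882

3.388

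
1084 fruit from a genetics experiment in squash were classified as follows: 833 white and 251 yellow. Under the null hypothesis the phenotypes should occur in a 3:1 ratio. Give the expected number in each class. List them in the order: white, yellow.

813, 271

Under the 3:1 hypothesis (Σ ratio = 4, N = 1084):
  white: 1084 × 3/4 = 813
  yellow: 1084 × 1/4 = 271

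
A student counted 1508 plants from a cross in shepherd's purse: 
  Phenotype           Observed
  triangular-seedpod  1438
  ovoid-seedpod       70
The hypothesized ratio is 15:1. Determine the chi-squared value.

The 15:1 ratio has 16 parts, so with N = 1508 the expected counts are:
  triangular-seedpod: 1508 × 15/16 = 1413.75
  ovoid-seedpod: 1508 × 1/16 = 94.25
χ² = Σ (O − E)² / E
  triangular-seedpod: (1438 − 1413.75)² / 1413.75 = 0.4160
  ovoid-seedpod: (70 − 94.25)² / 94.25 = 6.2394
χ² = 0.4160 + 6.2394 = 6.6554 ≈ 6.655

6.655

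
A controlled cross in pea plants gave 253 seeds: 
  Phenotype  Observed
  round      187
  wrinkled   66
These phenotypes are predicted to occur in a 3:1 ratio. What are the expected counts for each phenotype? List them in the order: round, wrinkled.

189.75, 63.25

Expected counts for N = 253 under a 3:1 ratio (total parts = 4):
  round: 253 × 3/4 = 189.75
  wrinkled: 253 × 1/4 = 63.25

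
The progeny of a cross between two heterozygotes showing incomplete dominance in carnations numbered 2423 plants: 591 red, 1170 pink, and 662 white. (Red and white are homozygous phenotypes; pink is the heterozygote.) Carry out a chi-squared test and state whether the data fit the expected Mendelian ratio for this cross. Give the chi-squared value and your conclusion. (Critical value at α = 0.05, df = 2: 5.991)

With incomplete dominance, a heterozygote × heterozygote cross gives a 1:2:1 phenotypic ratio.
The 1:2:1 ratio has 4 parts, so with N = 2423 the expected counts are:
  red: 2423 × 1/4 = 605.75
  pink: 2423 × 2/4 = 1211.5
  white: 2423 × 1/4 = 605.75
χ² = Σ (O − E)² / E
  red: (591 − 605.75)² / 605.75 = 0.3592
  pink: (1170 − 1211.5)² / 1211.5 = 1.4216
  white: (662 − 605.75)² / 605.75 = 5.2234
χ² = 0.3592 + 1.4216 + 5.2234 = 7.0042 ≈ 7.004
Degrees of freedom = 3 − 1 = 2; critical value at α = 0.05 is 5.991.
Since 7.004 > 5.991, we reject the null hypothesis — the data do not fit the 1:2:1 ratio.

7.004; not consistent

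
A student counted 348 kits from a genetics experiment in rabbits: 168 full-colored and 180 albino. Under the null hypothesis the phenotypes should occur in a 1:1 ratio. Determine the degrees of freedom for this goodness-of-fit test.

1

A goodness-of-fit test with 2 phenotype classes has df = 2 − 1 = 1.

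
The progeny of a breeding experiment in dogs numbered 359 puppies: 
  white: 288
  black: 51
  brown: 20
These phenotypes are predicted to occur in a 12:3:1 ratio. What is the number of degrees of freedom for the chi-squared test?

A goodness-of-fit test with 3 phenotype classes has df = 3 − 1 = 2.

2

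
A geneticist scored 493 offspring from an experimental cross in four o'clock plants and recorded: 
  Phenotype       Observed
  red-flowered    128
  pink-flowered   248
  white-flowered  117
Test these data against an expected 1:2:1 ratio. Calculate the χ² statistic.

0.509

Expected counts for N = 493 under a 1:2:1 ratio (total parts = 4):
  red-flowered: 493 × 1/4 = 123.25
  pink-flowered: 493 × 2/4 = 246.5
  white-flowered: 493 × 1/4 = 123.25
χ² = Σ (O − E)² / E
  red-flowered: (128 − 123.25)² / 123.25 = 0.1831
  pink-flowered: (248 − 246.5)² / 246.5 = 0.0091
  white-flowered: (117 − 123.25)² / 123.25 = 0.3169
χ² = 0.1831 + 0.0091 + 0.3169 = 0.5091 ≈ 0.509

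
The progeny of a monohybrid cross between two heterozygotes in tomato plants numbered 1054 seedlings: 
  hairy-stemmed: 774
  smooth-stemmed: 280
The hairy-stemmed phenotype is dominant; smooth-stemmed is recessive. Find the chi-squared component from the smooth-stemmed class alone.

For a monohybrid cross between heterozygotes with complete dominance, the expected phenotypic ratio is 3:1.
Expected counts for N = 1054 under a 3:1 ratio (total parts = 4):
  hairy-stemmed: 1054 × 3/4 = 790.5
  smooth-stemmed: 1054 × 1/4 = 263.5
Contribution of smooth-stemmed: (280 − 263.5)² / 263.5 = 1.0332

1.033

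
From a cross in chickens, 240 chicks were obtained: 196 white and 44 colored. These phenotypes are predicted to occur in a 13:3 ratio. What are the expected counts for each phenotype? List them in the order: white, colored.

195, 45

Total ratio parts = 16. Expected numbers out of 240:
  white: 240 × 13/16 = 195
  colored: 240 × 3/16 = 45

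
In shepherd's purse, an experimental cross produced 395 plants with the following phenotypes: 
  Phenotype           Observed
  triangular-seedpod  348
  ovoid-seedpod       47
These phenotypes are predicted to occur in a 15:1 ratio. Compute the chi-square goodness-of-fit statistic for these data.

21.510

Expected counts for N = 395 under a 15:1 ratio (total parts = 16):
  triangular-seedpod: 395 × 15/16 = 370.3125
  ovoid-seedpod: 395 × 1/16 = 24.6875
χ² = Σ (O − E)² / E
  triangular-seedpod: (348 − 370.3125)² / 370.3125 = 1.3444
  ovoid-seedpod: (47 − 24.6875)² / 24.6875 = 20.1660
χ² = 1.3444 + 20.1660 = 21.5104 ≈ 21.510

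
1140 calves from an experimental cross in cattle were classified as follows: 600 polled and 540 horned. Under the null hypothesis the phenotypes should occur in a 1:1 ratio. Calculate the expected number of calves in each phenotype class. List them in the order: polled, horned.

Total ratio parts = 2. Expected numbers out of 1140:
  polled: 1140 × 1/2 = 570
  horned: 1140 × 1/2 = 570

570, 570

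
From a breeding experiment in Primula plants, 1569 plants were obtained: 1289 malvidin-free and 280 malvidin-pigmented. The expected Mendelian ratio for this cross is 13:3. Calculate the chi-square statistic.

Under the 13:3 hypothesis (Σ ratio = 16, N = 1569):
  malvidin-free: 1569 × 13/16 = 1274.8125
  malvidin-pigmented: 1569 × 3/16 = 294.1875
χ² = Σ (O − E)² / E
  malvidin-free: (1289 − 1274.8125)² / 1274.8125 = 0.1579
  malvidin-pigmented: (280 − 294.1875)² / 294.1875 = 0.6842
χ² = 0.1579 + 0.6842 = 0.8421 ≈ 0.842

0.842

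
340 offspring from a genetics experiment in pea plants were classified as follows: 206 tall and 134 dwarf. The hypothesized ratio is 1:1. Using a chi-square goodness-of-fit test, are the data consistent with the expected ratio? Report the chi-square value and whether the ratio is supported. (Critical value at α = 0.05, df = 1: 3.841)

15.247; not consistent

Expected counts for N = 340 under a 1:1 ratio (total parts = 2):
  tall: 340 × 1/2 = 170
  dwarf: 340 × 1/2 = 170
χ² = Σ (O − E)² / E
  tall: (206 − 170)² / 170 = 7.6235
  dwarf: (134 − 170)² / 170 = 7.6235
χ² = 7.6235 + 7.6235 = 15.247
Degrees of freedom = 2 − 1 = 1; critical value at α = 0.05 is 3.841.
Since 15.247 > 3.841, we reject the null hypothesis — the data do not fit the 1:1 ratio.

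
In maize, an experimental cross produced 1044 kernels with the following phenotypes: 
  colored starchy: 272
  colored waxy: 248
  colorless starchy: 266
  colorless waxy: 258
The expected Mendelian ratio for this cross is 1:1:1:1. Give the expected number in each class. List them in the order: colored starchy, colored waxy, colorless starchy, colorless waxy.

Total ratio parts = 4. Expected numbers out of 1044:
  colored starchy: 1044 × 1/4 = 261
  colored waxy: 1044 × 1/4 = 261
  colorless starchy: 1044 × 1/4 = 261
  colorless waxy: 1044 × 1/4 = 261

261, 261, 261, 261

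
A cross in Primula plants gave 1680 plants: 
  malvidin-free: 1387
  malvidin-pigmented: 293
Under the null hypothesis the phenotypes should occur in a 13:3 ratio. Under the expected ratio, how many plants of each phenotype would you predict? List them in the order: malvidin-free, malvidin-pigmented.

Expected counts for N = 1680 under a 13:3 ratio (total parts = 16):
  malvidin-free: 1680 × 13/16 = 1365
  malvidin-pigmented: 1680 × 3/16 = 315

1365, 315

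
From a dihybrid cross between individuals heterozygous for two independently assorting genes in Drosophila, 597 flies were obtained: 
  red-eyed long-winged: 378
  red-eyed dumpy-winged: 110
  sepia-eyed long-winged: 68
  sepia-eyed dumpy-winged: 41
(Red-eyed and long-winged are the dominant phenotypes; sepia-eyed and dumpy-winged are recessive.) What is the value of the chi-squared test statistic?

22.944

A dihybrid F₂ with independent assortment and complete dominance at both loci gives a 9:3:3:1 phenotypic ratio.
Expected counts for N = 597 under a 9:3:3:1 ratio (total parts = 16):
  red-eyed long-winged: 597 × 9/16 = 335.8125
  red-eyed dumpy-winged: 597 × 3/16 = 111.9375
  sepia-eyed long-winged: 597 × 3/16 = 111.9375
  sepia-eyed dumpy-winged: 597 × 1/16 = 37.3125
χ² = Σ (O − E)² / E
  red-eyed long-winged: (378 − 335.8125)² / 335.8125 = 5.2999
  red-eyed dumpy-winged: (110 − 111.9375)² / 111.9375 = 0.0335
  sepia-eyed long-winged: (68 − 111.9375)² / 111.9375 = 17.2463
  sepia-eyed dumpy-winged: (41 − 37.3125)² / 37.3125 = 0.3644
χ² = 5.2999 + 0.0335 + 17.2463 + 0.3644 = 22.9441 ≈ 22.944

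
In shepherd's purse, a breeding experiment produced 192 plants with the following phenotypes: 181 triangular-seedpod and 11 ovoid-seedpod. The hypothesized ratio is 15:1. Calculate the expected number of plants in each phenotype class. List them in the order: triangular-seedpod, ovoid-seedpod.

180, 12

The 15:1 ratio has 16 parts, so with N = 192 the expected counts are:
  triangular-seedpod: 192 × 15/16 = 180
  ovoid-seedpod: 192 × 1/16 = 12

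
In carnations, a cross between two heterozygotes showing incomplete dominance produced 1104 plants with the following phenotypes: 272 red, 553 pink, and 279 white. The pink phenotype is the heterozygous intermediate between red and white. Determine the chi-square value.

With incomplete dominance, a heterozygote × heterozygote cross gives a 1:2:1 phenotypic ratio.
Under the 1:2:1 hypothesis (Σ ratio = 4, N = 1104):
  red: 1104 × 1/4 = 276
  pink: 1104 × 2/4 = 552
  white: 1104 × 1/4 = 276
χ² = Σ (O − E)² / E
  red: (272 − 276)² / 276 = 0.0580
  pink: (553 − 552)² / 552 = 0.0018
  white: (279 − 276)² / 276 = 0.0326
χ² = 0.0580 + 0.0018 + 0.0326 = 0.0924 ≈ 0.092

0.092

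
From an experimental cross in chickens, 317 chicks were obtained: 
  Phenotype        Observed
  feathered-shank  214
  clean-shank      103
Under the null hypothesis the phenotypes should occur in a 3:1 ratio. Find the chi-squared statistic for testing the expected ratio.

The 3:1 ratio has 4 parts, so with N = 317 the expected counts are:
  feathered-shank: 317 × 3/4 = 237.75
  clean-shank: 317 × 1/4 = 79.25
χ² = Σ (O − E)² / E
  feathered-shank: (214 − 237.75)² / 237.75 = 2.3725
  clean-shank: (103 − 79.25)² / 79.25 = 7.1175
χ² = 2.3725 + 7.1175 = 9.490

9.490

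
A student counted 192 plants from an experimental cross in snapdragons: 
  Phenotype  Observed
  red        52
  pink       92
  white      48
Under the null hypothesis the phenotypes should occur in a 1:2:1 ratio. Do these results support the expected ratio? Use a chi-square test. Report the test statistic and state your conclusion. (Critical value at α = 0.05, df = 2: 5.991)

0.500; consistent

Expected counts for N = 192 under a 1:2:1 ratio (total parts = 4):
  red: 192 × 1/4 = 48
  pink: 192 × 2/4 = 96
  white: 192 × 1/4 = 48
χ² = Σ (O − E)² / E
  red: (52 − 48)² / 48 = 0.3333
  pink: (92 − 96)² / 96 = 0.1667
  white: (48 − 48)² / 48 = 0.0000
χ² = 0.3333 + 0.1667 + 0.0000 = 0.500
Degrees of freedom = 3 − 1 = 2; critical value at α = 0.05 is 5.991.
Since 0.500 < 5.991, we fail to reject the null hypothesis — the data are consistent with the 1:2:1 ratio.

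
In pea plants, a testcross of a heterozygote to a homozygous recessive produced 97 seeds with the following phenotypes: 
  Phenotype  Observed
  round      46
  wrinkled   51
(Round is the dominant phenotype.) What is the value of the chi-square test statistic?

0.258

A testcross of a heterozygote (Aa × aa) gives a 1:1 phenotypic ratio.
The 1:1 ratio has 2 parts, so with N = 97 the expected counts are:
  round: 97 × 1/2 = 48.5
  wrinkled: 97 × 1/2 = 48.5
χ² = Σ (O − E)² / E
  round: (46 − 48.5)² / 48.5 = 0.1289
  wrinkled: (51 − 48.5)² / 48.5 = 0.1289
χ² = 0.1289 + 0.1289 = 0.2578 ≈ 0.258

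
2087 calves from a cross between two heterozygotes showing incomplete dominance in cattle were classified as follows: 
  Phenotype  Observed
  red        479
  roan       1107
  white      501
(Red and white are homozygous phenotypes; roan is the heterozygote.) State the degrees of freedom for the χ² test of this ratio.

2

With incomplete dominance, a heterozygote × heterozygote cross gives a 1:2:1 phenotypic ratio.
A goodness-of-fit test with 3 phenotype classes has df = 3 − 1 = 2.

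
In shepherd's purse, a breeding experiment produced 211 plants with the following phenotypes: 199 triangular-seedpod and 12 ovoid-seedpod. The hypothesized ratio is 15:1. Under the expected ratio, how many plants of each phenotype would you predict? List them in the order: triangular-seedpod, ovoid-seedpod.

The 15:1 ratio has 16 parts, so with N = 211 the expected counts are:
  triangular-seedpod: 211 × 15/16 = 197.8125
  ovoid-seedpod: 211 × 1/16 = 13.1875

197.8125, 13.1875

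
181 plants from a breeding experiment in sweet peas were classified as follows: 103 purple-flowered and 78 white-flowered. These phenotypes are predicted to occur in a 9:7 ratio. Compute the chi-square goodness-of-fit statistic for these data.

0.032

Total ratio parts = 16. Expected numbers out of 181:
  purple-flowered: 181 × 9/16 = 101.8125
  white-flowered: 181 × 7/16 = 79.1875
χ² = Σ (O − E)² / E
  purple-flowered: (103 − 101.8125)² / 101.8125 = 0.0139
  white-flowered: (78 − 79.1875)² / 79.1875 = 0.0178
χ² = 0.0139 + 0.0178 = 0.0317 ≈ 0.032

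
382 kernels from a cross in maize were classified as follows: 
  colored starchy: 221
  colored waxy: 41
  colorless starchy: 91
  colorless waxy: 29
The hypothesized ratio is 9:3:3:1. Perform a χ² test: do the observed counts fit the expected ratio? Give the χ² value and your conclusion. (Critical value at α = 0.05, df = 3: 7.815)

19.610; not consistent

The 9:3:3:1 ratio has 16 parts, so with N = 382 the expected counts are:
  colored starchy: 382 × 9/16 = 214.875
  colored waxy: 382 × 3/16 = 71.625
  colorless starchy: 382 × 3/16 = 71.625
  colorless waxy: 382 × 1/16 = 23.875
χ² = Σ (O − E)² / E
  colored starchy: (221 − 214.875)² / 214.875 = 0.1746
  colored waxy: (41 − 71.625)² / 71.625 = 13.0945
  colorless starchy: (91 − 71.625)² / 71.625 = 5.2411
  colorless waxy: (29 − 23.875)² / 23.875 = 1.1001
χ² = 0.1746 + 13.0945 + 5.2411 + 1.1001 = 19.6103 ≈ 19.610
Degrees of freedom = 4 − 1 = 3; critical value at α = 0.05 is 7.815.
Since 19.610 > 7.815, we reject the null hypothesis — the data do not fit the 9:3:3:1 ratio.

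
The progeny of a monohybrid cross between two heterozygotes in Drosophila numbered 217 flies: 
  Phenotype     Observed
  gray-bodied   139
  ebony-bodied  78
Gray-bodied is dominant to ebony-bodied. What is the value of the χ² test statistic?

For a monohybrid cross between heterozygotes with complete dominance, the expected phenotypic ratio is 3:1.
Total ratio parts = 4. Expected numbers out of 217:
  gray-bodied: 217 × 3/4 = 162.75
  ebony-bodied: 217 × 1/4 = 54.25
χ² = Σ (O − E)² / E
  gray-bodied: (139 − 162.75)² / 162.75 = 3.4658
  ebony-bodied: (78 − 54.25)² / 54.25 = 10.3975
χ² = 3.4658 + 10.3975 = 13.8633 ≈ 13.863

13.863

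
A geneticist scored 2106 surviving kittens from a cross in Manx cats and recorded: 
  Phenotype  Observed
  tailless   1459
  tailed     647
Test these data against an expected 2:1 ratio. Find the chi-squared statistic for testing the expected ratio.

6.464

The 2:1 ratio has 3 parts, so with N = 2106 the expected counts are:
  tailless: 2106 × 2/3 = 1404
  tailed: 2106 × 1/3 = 702
χ² = Σ (O − E)² / E
  tailless: (1459 − 1404)² / 1404 = 2.1546
  tailed: (647 − 702)² / 702 = 4.3091
χ² = 2.1546 + 4.3091 = 6.4637 ≈ 6.464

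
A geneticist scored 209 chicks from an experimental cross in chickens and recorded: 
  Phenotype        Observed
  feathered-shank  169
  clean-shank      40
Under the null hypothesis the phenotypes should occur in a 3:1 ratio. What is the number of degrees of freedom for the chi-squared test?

A goodness-of-fit test with 2 phenotype classes has df = 2 − 1 = 1.

1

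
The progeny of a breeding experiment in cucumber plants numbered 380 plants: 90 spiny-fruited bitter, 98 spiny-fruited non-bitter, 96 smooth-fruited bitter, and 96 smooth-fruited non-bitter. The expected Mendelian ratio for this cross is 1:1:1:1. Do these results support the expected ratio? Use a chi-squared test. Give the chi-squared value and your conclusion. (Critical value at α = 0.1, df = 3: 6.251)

0.379; consistent

Expected counts for N = 380 under a 1:1:1:1 ratio (total parts = 4):
  spiny-fruited bitter: 380 × 1/4 = 95
  spiny-fruited non-bitter: 380 × 1/4 = 95
  smooth-fruited bitter: 380 × 1/4 = 95
  smooth-fruited non-bitter: 380 × 1/4 = 95
χ² = Σ (O − E)² / E
  spiny-fruited bitter: (90 − 95)² / 95 = 0.2632
  spiny-fruited non-bitter: (98 − 95)² / 95 = 0.0947
  smooth-fruited bitter: (96 − 95)² / 95 = 0.0105
  smooth-fruited non-bitter: (96 − 95)² / 95 = 0.0105
χ² = 0.2632 + 0.0947 + 0.0105 + 0.0105 = 0.3789 ≈ 0.379
Degrees of freedom = 4 − 1 = 3; critical value at α = 0.1 is 6.251.
Since 0.379 < 6.251, we fail to reject the null hypothesis — the data are consistent with the 1:1:1:1 ratio.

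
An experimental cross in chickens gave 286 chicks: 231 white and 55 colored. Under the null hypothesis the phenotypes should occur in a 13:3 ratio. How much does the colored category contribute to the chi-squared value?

The 13:3 ratio has 16 parts, so with N = 286 the expected counts are:
  white: 286 × 13/16 = 232.375
  colored: 286 × 3/16 = 53.625
Contribution of colored: (55 − 53.625)² / 53.625 = 0.0353

0.035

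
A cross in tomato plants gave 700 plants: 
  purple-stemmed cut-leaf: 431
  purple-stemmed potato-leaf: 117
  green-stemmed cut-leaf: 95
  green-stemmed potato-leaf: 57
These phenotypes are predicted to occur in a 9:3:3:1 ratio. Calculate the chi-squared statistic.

The 9:3:3:1 ratio has 16 parts, so with N = 700 the expected counts are:
  purple-stemmed cut-leaf: 700 × 9/16 = 393.75
  purple-stemmed potato-leaf: 700 × 3/16 = 131.25
  green-stemmed cut-leaf: 700 × 3/16 = 131.25
  green-stemmed potato-leaf: 700 × 1/16 = 43.75
χ² = Σ (O − E)² / E
  purple-stemmed cut-leaf: (431 − 393.75)² / 393.75 = 3.5240
  purple-stemmed potato-leaf: (117 − 131.25)² / 131.25 = 1.5471
  green-stemmed cut-leaf: (95 − 131.25)² / 131.25 = 10.0119
  green-stemmed potato-leaf: (57 − 43.75)² / 43.75 = 4.0129
χ² = 3.5240 + 1.5471 + 10.0119 + 4.0129 = 19.0959 ≈ 19.096

19.096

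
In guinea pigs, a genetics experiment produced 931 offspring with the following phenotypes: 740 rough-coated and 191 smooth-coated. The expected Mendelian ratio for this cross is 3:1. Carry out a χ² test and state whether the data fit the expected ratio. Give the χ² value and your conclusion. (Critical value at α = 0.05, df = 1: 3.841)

The 3:1 ratio has 4 parts, so with N = 931 the expected counts are:
  rough-coated: 931 × 3/4 = 698.25
  smooth-coated: 931 × 1/4 = 232.75
χ² = Σ (O − E)² / E
  rough-coated: (740 − 698.25)² / 698.25 = 2.4963
  smooth-coated: (191 − 232.75)² / 232.75 = 7.4890
χ² = 2.4963 + 7.4890 = 9.9853 ≈ 9.985
Degrees of freedom = 2 − 1 = 1; critical value at α = 0.05 is 3.841.
Since 9.985 > 3.841, we reject the null hypothesis — the data do not fit the 3:1 ratio.

9.985; not consistent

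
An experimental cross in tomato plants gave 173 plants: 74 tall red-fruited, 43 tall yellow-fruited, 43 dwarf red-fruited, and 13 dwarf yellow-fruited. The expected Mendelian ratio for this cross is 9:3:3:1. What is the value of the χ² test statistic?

The 9:3:3:1 ratio has 16 parts, so with N = 173 the expected counts are:
  tall red-fruited: 173 × 9/16 = 97.3125
  tall yellow-fruited: 173 × 3/16 = 32.4375
  dwarf red-fruited: 173 × 3/16 = 32.4375
  dwarf yellow-fruited: 173 × 1/16 = 10.8125
χ² = Σ (O − E)² / E
  tall red-fruited: (74 − 97.3125)² / 97.3125 = 5.5848
  tall yellow-fruited: (43 − 32.4375)² / 32.4375 = 3.4394
  dwarf red-fruited: (43 − 32.4375)² / 32.4375 = 3.4394
  dwarf yellow-fruited: (13 − 10.8125)² / 10.8125 = 0.4426
χ² = 5.5848 + 3.4394 + 3.4394 + 0.4426 = 12.9062 ≈ 12.906

12.906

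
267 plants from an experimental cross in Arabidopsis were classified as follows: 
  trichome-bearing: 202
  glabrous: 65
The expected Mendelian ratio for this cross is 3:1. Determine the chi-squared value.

Expected counts for N = 267 under a 3:1 ratio (total parts = 4):
  trichome-bearing: 267 × 3/4 = 200.25
  glabrous: 267 × 1/4 = 66.75
χ² = Σ (O − E)² / E
  trichome-bearing: (202 − 200.25)² / 200.25 = 0.0153
  glabrous: (65 − 66.75)² / 66.75 = 0.0459
χ² = 0.0153 + 0.0459 = 0.0612 ≈ 0.061

0.061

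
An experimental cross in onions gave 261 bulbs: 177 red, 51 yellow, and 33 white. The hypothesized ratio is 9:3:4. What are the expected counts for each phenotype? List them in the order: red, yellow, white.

146.8125, 48.9375, 65.25

The 9:3:4 ratio has 16 parts, so with N = 261 the expected counts are:
  red: 261 × 9/16 = 146.8125
  yellow: 261 × 3/16 = 48.9375
  white: 261 × 4/16 = 65.25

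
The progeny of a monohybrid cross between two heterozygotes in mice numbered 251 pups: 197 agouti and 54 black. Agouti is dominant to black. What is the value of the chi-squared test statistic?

For a monohybrid cross between heterozygotes with complete dominance, the expected phenotypic ratio is 3:1.
Under the 3:1 hypothesis (Σ ratio = 4, N = 251):
  agouti: 251 × 3/4 = 188.25
  black: 251 × 1/4 = 62.75
χ² = Σ (O − E)² / E
  agouti: (197 − 188.25)² / 188.25 = 0.4067
  black: (54 − 62.75)² / 62.75 = 1.2201
χ² = 0.4067 + 1.2201 = 1.6268 ≈ 1.627

1.627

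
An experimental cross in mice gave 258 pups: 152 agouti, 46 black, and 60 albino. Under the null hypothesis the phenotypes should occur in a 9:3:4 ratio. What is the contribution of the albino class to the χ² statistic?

0.314

The 9:3:4 ratio has 16 parts, so with N = 258 the expected counts are:
  agouti: 258 × 9/16 = 145.125
  black: 258 × 3/16 = 48.375
  albino: 258 × 4/16 = 64.5
Contribution of albino: (60 − 64.5)² / 64.5 = 0.3140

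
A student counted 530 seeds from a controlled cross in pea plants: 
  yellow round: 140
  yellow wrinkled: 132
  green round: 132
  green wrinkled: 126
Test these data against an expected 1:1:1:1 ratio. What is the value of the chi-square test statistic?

0.747

Expected counts for N = 530 under a 1:1:1:1 ratio (total parts = 4):
  yellow round: 530 × 1/4 = 132.5
  yellow wrinkled: 530 × 1/4 = 132.5
  green round: 530 × 1/4 = 132.5
  green wrinkled: 530 × 1/4 = 132.5
χ² = Σ (O − E)² / E
  yellow round: (140 − 132.5)² / 132.5 = 0.4245
  yellow wrinkled: (132 − 132.5)² / 132.5 = 0.0019
  green round: (132 − 132.5)² / 132.5 = 0.0019
  green wrinkled: (126 − 132.5)² / 132.5 = 0.3189
χ² = 0.4245 + 0.0019 + 0.0019 + 0.3189 = 0.7472 ≈ 0.747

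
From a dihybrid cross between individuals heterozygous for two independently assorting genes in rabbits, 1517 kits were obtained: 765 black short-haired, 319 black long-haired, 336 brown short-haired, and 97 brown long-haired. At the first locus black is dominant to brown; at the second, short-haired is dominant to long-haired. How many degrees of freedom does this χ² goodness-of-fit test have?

A dihybrid F₂ with independent assortment and complete dominance at both loci gives a 9:3:3:1 phenotypic ratio.
A goodness-of-fit test with 4 phenotype classes has df = 4 − 1 = 3.

3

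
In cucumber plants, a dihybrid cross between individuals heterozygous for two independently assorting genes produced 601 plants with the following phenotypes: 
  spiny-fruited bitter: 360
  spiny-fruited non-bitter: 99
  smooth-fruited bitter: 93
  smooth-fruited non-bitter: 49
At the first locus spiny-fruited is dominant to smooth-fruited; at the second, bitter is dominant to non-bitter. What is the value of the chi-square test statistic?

10.008

A dihybrid F₂ with independent assortment and complete dominance at both loci gives a 9:3:3:1 phenotypic ratio.
Expected counts for N = 601 under a 9:3:3:1 ratio (total parts = 16):
  spiny-fruited bitter: 601 × 9/16 = 338.0625
  spiny-fruited non-bitter: 601 × 3/16 = 112.6875
  smooth-fruited bitter: 601 × 3/16 = 112.6875
  smooth-fruited non-bitter: 601 × 1/16 = 37.5625
χ² = Σ (O − E)² / E
  spiny-fruited bitter: (360 − 338.0625)² / 338.0625 = 1.4236
  spiny-fruited non-bitter: (99 − 112.6875)² / 112.6875 = 1.6625
  smooth-fruited bitter: (93 − 112.6875)² / 112.6875 = 3.4396
  smooth-fruited non-bitter: (49 − 37.5625)² / 37.5625 = 3.4826
χ² = 1.4236 + 1.6625 + 3.4396 + 3.4826 = 10.0083 ≈ 10.008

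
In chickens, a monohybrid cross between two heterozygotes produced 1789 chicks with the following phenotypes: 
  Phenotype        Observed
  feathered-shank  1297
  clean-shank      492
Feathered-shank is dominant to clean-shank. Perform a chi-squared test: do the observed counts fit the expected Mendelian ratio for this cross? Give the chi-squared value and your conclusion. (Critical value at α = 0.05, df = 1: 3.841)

5.970; not consistent

For a monohybrid cross between heterozygotes with complete dominance, the expected phenotypic ratio is 3:1.
Expected counts for N = 1789 under a 3:1 ratio (total parts = 4):
  feathered-shank: 1789 × 3/4 = 1341.75
  clean-shank: 1789 × 1/4 = 447.25
χ² = Σ (O − E)² / E
  feathered-shank: (1297 − 1341.75)² / 1341.75 = 1.4925
  clean-shank: (492 − 447.25)² / 447.25 = 4.4775
χ² = 1.4925 + 4.4775 = 5.970
Degrees of freedom = 2 − 1 = 1; critical value at α = 0.05 is 3.841.
Since 5.970 > 3.841, we reject the null hypothesis — the data do not fit the 3:1 ratio.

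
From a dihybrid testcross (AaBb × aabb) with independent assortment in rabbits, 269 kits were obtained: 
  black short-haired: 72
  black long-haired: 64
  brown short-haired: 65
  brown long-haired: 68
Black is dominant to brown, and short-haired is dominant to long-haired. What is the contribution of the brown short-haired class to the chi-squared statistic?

0.075

A dihybrid testcross with independent assortment gives a 1:1:1:1 ratio.
Total ratio parts = 4. Expected numbers out of 269:
  black short-haired: 269 × 1/4 = 67.25
  black long-haired: 269 × 1/4 = 67.25
  brown short-haired: 269 × 1/4 = 67.25
  brown long-haired: 269 × 1/4 = 67.25
Contribution of brown short-haired: (65 − 67.25)² / 67.25 = 0.0753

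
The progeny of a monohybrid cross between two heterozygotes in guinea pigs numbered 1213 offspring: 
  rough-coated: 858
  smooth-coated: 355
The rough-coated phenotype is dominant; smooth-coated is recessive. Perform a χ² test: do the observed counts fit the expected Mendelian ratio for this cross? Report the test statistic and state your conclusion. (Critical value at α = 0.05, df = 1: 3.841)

For a monohybrid cross between heterozygotes with complete dominance, the expected phenotypic ratio is 3:1.
Under the 3:1 hypothesis (Σ ratio = 4, N = 1213):
  rough-coated: 1213 × 3/4 = 909.75
  smooth-coated: 1213 × 1/4 = 303.25
χ² = Σ (O − E)² / E
  rough-coated: (858 − 909.75)² / 909.75 = 2.9437
  smooth-coated: (355 − 303.25)² / 303.25 = 8.8312
χ² = 2.9437 + 8.8312 = 11.7749 ≈ 11.775
Degrees of freedom = 2 − 1 = 1; critical value at α = 0.05 is 3.841.
Since 11.775 > 3.841, we reject the null hypothesis — the data do not fit the 3:1 ratio.

11.775; not consistent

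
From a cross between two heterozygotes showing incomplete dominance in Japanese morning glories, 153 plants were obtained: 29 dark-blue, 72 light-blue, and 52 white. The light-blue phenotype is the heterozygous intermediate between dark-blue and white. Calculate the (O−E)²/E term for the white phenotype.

4.943

With incomplete dominance, a heterozygote × heterozygote cross gives a 1:2:1 phenotypic ratio.
Under the 1:2:1 hypothesis (Σ ratio = 4, N = 153):
  dark-blue: 153 × 1/4 = 38.25
  light-blue: 153 × 2/4 = 76.5
  white: 153 × 1/4 = 38.25
Contribution of white: (52 − 38.25)² / 38.25 = 4.9428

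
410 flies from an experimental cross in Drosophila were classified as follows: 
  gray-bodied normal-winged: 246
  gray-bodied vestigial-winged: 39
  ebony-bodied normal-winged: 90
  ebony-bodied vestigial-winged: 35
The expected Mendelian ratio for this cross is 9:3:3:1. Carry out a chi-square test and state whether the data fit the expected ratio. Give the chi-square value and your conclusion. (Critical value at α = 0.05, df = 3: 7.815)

Total ratio parts = 16. Expected numbers out of 410:
  gray-bodied normal-winged: 410 × 9/16 = 230.625
  gray-bodied vestigial-winged: 410 × 3/16 = 76.875
  ebony-bodied normal-winged: 410 × 3/16 = 76.875
  ebony-bodied vestigial-winged: 410 × 1/16 = 25.625
χ² = Σ (O − E)² / E
  gray-bodied normal-winged: (246 − 230.625)² / 230.625 = 1.0250
  gray-bodied vestigial-winged: (39 − 76.875)² / 76.875 = 18.6604
  ebony-bodied normal-winged: (90 − 76.875)² / 76.875 = 2.2409
  ebony-bodied vestigial-winged: (35 − 25.625)² / 25.625 = 3.4299
χ² = 1.0250 + 18.6604 + 2.2409 + 3.4299 = 25.3562 ≈ 25.356
Degrees of freedom = 4 − 1 = 3; critical value at α = 0.05 is 7.815.
Since 25.356 > 7.815, we reject the null hypothesis — the data do not fit the 9:3:3:1 ratio.

25.356; not consistent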